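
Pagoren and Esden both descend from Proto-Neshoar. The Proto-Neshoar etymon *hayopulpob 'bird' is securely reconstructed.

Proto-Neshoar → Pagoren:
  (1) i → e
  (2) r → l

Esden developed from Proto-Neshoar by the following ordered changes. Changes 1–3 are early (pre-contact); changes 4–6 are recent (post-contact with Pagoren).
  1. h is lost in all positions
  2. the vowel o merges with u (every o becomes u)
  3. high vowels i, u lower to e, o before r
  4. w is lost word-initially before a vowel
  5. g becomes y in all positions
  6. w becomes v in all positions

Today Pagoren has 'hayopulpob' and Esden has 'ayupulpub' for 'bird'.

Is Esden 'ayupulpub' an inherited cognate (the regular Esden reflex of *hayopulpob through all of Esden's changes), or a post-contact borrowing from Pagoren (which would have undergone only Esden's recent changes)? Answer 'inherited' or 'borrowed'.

inherited

If inherited, *hayopulpob would pass through all of Esden's changes:
Esden: start from *hayopulpob.
  rule 1 (h-loss): hayopulpob → ayopulpob
  rule 2 (vowel merger): ayopulpob → ayupulpub
  rule 3: no change — ayupulpub
  rule 4: no change — ayupulpub
  rule 5: no change — ayupulpub
  rule 6: no change — ayupulpub
  ⇒ Esden ayupulpub
If borrowed from Pagoren 'hayopulpob' after the early changes, it would undergo only the recent ones:
  rule 4 (glide loss): no change (hayopulpob)
  rule 5 (unconditioned shift): no change (hayopulpob)
  rule 6 (unconditioned shift): no change (hayopulpob)
  ⇒ as a loan: hayopulpob
Esden 'ayupulpub' matches the inherited outcome exactly, so it is an inherited cognate, not a loan.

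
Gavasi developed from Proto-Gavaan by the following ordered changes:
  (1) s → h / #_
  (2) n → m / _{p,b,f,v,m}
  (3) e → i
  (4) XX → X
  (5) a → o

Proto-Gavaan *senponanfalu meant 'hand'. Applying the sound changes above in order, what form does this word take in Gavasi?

himponomfolu

Gavasi: *senponanfalu > henponanfalu > hemponamfalu > himponamfalu > himponomfolu  (by debuccalisation, nasal place assimilation, vowel merger, vowel merger)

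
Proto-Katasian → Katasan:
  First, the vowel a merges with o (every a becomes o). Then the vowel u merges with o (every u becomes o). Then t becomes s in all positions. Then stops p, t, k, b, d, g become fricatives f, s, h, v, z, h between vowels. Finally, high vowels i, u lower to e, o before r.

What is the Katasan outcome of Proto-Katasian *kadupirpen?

kozoferpen

Katasan: *kadupirpen > kodupirpen > kodopirpen > kozofirpen > kozoferpen  (by vowel merger, vowel merger, intervocalic lenition, pre-rhotic lowering)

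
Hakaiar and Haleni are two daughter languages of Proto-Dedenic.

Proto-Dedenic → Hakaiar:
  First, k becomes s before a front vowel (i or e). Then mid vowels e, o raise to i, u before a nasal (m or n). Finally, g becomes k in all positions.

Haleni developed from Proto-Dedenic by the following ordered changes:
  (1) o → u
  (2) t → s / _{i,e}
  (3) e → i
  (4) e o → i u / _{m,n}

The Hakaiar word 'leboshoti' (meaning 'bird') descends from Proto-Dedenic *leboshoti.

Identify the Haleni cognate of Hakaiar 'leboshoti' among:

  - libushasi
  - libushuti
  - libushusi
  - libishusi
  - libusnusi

Haleni: *leboshoti > lebushuti > lebushusi > libushusi  (by vowel merger, palatalisation, vowel merger)

libushusi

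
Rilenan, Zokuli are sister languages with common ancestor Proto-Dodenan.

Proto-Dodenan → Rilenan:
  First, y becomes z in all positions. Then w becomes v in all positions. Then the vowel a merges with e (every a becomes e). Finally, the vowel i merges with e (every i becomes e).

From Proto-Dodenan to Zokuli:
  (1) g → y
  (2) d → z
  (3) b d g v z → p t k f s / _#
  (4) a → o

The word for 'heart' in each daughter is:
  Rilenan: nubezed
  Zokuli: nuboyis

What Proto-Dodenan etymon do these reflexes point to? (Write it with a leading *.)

*nubayid

Position 6: Rilenan has e, Zokuli has i. Zokuli preserves i here (none of its changes turn any other segment into i), so the proto-segment is *i.
Position 7: Rilenan has d, Zokuli has s. Rilenan preserves d here (none of its changes turn any other segment into d), so the proto-segment is *d.
Position 4: Rilenan has e, Zokuli has o. Taking the neighbouring segments as reconstructed: Rilenan e could go back to *a or *e or *i; Zokuli o could go back to *a or *o — the one source consistent with every daughter is *a.
This points to *nubayid. Verify forward in each daughter:
Rilenan: *nubayid > nubazid > nubezid > nubezed  (by unconditioned shift, vowel merger, vowel merger)
Zokuli: start from *nubayid.
  rule 1: no change — nubayid
  rule 2 (unconditioned shift): nubayid → nubayiz
  rule 3 (final devoicing): nubayiz → nubayis
  rule 4 (vowel merger): nubayis → nuboyis
  ⇒ Zokuli nuboyis
No other proto-form is consistent with every reflex, so the reconstruction is *nubayid.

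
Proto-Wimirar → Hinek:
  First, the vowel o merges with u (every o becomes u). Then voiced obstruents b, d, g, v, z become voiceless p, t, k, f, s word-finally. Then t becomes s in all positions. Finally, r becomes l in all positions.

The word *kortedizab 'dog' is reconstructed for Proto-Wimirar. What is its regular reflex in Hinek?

kulsedizap

Hinek: start from *kortedizab.
  rule 1 (vowel merger): kortedizab → kurtedizab
  rule 2 (final devoicing): kurtedizab → kurtedizap
  rule 3 (unconditioned shift): kurtedizap → kursedizap
  rule 4 (unconditioned shift): kursedizap → kulsedizap
  ⇒ Hinek kulsedizap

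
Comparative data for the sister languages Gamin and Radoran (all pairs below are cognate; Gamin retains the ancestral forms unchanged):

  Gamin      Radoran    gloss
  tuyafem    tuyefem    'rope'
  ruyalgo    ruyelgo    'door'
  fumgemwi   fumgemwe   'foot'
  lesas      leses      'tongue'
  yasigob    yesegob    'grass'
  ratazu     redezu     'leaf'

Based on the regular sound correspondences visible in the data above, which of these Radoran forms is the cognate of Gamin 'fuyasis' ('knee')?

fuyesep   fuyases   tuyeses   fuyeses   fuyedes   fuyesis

fuyeses

ruyalgo ~ ruyelgo, lesas ~ leses — Gamin a corresponds to Radoran e after a consonant, before a consonant other than r, m, n, p, b, f, v.
yasigob ~ yesegob — Gamin i corresponds to Radoran e after a consonant, before a consonant other than r, m, n, p, b, f, v.
Applying these to Gamin 'fuyasis':
  fuyasis → fuyesis   (a→e after a consonant, before a consonant other than r, m, n, p, b, f, v)
  fuyesis → fuyeses   (i→e after a consonant, before a consonant other than r, m, n, p, b, f, v)
So the Radoran cognate is 'fuyeses'.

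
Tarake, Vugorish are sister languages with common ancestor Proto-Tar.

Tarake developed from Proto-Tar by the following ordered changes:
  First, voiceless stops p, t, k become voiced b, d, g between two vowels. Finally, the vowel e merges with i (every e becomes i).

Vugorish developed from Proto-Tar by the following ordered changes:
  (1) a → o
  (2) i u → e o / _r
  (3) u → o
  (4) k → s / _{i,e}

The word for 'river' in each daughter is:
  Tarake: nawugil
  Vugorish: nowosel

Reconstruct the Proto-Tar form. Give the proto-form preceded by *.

*nawukel

Position 5: Tarake has g, Vugorish has s. Taking the neighbouring segments as reconstructed: Tarake g could go back to *k or *g; Vugorish s could go back to *k or *s — the one source consistent with every daughter is *k.
Position 2: Tarake has a, Vugorish has o. Tarake preserves a here (none of its changes turn any other segment into a), so the proto-segment is *a.
Position 4: Tarake has u, Vugorish has o. Tarake preserves u here (none of its changes turn any other segment into u), so the proto-segment is *u.
This points to *nawukel. Verify forward in each daughter:
Tarake: *nawukel > nawugel > nawugil  (by intervocalic voicing, vowel merger)
Vugorish: *nawukel > nowukel > nowokel > nowosel  (by vowel merger, vowel merger, palatalisation)
Only *nawukel yields all of Tarake nawugil, Vugorish nowosel.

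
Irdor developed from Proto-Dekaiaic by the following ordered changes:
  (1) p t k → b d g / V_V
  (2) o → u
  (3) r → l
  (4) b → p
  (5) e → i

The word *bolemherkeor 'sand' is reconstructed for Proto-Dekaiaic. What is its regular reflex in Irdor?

Irdor: *bolemherkeor
  bolemherkeor (rule 1 does not apply)
  bolemherkeor → bulemherkeur   [vowel merger]
  bulemherkeur → bulemhelkeul   [unconditioned shift]
  bulemhelkeul → pulemhelkeul   [unconditioned shift]
  pulemhelkeul → pulimhilkiul   [vowel merger]
  giving Irdor pulimhilkiul.

pulimhilkiul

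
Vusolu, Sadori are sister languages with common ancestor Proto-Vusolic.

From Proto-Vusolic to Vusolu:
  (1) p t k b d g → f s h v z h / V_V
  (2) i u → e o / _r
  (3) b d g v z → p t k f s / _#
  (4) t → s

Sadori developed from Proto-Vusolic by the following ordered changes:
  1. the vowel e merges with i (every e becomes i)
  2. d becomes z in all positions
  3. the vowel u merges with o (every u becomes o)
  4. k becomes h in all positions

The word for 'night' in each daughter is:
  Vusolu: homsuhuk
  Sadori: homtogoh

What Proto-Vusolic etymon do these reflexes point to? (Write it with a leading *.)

Position 7: Vusolu has u, Sadori has o. Vusolu preserves u here (none of its changes turn any other segment into u), so the proto-segment is *u.
Position 6: Vusolu has h, Sadori has g. Sadori preserves g here (none of its changes turn any other segment into g), so the proto-segment is *g.
This points to *homtuguk. Verify forward in each daughter:
Vusolu: *homtuguk > homtuhuk > homsuhuk  (by intervocalic lenition, unconditioned shift)
Sadori: *homtuguk
  homtuguk (rule 1 does not apply)
  homtuguk (rule 2 does not apply)
  homtuguk → homtogok   [vowel merger]
  homtogok → homtogoh   [unconditioned shift]
  giving Sadori homtogoh.
No other proto-form is consistent with every reflex, so the reconstruction is *homtuguk.

*homtuguk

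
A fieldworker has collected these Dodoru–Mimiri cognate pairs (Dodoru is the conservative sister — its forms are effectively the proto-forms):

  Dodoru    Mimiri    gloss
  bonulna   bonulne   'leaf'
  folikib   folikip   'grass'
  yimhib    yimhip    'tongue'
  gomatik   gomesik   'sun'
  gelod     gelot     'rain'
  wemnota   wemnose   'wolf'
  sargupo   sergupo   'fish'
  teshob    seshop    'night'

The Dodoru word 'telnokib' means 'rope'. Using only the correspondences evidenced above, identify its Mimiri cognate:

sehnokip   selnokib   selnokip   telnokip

teshob ~ seshop — Dodoru t corresponds to Mimiri s word-initially before a front vowel.
folikib ~ folikip, yimhib ~ yimhip — Dodoru b corresponds to Mimiri p word-finally.
Applying these to Dodoru 'telnokib':
  telnokib → selnokib   (t→s word-initially before a front vowel)
  selnokib → selnokip   (b→p word-finally)
So the Mimiri cognate is 'selnokip'.

selnokip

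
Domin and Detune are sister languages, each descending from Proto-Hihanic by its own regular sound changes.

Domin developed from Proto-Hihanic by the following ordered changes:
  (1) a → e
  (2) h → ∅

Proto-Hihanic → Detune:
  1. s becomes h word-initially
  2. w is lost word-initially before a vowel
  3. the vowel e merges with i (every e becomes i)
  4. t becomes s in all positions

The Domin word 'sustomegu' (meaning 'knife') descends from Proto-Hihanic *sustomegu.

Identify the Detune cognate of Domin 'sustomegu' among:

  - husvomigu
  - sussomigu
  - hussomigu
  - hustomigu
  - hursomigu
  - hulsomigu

Detune: *sustomegu > hustomegu > hustomigu > hussomigu  (by debuccalisation, vowel merger, unconditioned shift)

hussomigu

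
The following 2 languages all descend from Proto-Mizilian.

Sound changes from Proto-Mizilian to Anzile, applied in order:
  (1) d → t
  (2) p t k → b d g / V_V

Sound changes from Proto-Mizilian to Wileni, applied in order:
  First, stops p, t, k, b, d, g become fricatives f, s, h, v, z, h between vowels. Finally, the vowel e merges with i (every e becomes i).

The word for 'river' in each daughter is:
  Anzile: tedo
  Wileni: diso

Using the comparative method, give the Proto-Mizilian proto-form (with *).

*deto

Position 2: Anzile has e, Wileni has i. Anzile preserves e here (none of its changes turn any other segment into e), so the proto-segment is *e.
Position 1: Anzile has t, Wileni has d. Wileni preserves d here (none of its changes turn any other segment into d), so the proto-segment is *d.
Continuing position by position gives *deto; check it forward:
Anzile: *deto
  deto → teto   [unconditioned shift]
  teto → tedo   [intervocalic voicing]
  giving Anzile tedo.
Wileni: *deto
  deto → deso   [intervocalic lenition]
  deso → diso   [vowel merger]
  giving Wileni diso.
No other proto-form is consistent with every reflex, so the reconstruction is *deto.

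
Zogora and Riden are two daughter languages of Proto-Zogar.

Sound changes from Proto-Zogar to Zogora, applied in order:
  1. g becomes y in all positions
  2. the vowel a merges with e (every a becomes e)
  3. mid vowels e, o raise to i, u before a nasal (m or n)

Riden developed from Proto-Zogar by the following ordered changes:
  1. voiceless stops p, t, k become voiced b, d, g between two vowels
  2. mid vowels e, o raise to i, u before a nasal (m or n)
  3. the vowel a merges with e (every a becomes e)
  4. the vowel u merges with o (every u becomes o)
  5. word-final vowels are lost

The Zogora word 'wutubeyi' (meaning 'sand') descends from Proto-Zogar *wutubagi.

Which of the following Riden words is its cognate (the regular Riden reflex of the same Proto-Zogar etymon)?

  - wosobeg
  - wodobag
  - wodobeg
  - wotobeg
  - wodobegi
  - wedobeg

wodobeg

Riden: *wutubagi > wudubagi > wudubegi > wodobegi > wodobeg  (by intervocalic voicing, vowel merger, vowel merger, apocope)
Among the options, 'wodobeg' alone shows every Riden change applied in order.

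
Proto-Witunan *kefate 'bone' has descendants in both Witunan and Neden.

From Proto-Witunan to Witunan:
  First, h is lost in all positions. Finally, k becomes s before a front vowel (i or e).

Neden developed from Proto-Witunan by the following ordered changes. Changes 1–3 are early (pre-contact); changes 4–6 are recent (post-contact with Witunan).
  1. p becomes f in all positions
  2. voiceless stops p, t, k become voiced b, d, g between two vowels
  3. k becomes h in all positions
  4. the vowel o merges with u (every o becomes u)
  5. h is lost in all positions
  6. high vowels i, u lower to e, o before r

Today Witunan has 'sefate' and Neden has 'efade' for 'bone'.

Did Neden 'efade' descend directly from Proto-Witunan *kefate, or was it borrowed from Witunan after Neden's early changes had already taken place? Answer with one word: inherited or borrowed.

inherited

If inherited, *kefate would pass through all of Neden's changes:
Neden: *kefate
  kefate (rule 1 does not apply)
  kefate → kefade   [intervocalic voicing]
  kefade → hefade   [unconditioned shift]
  hefade (rule 4 does not apply)
  hefade → efade   [h-loss]
  efade (rule 6 does not apply)
  giving Neden efade.
If borrowed from Witunan 'sefate' after the early changes, it would undergo only the recent ones:
  rule 4 (vowel merger): no change (sefate)
  rule 5 (h-loss): no change (sefate)
  rule 6 (pre-rhotic lowering): no change (sefate)
  ⇒ as a loan: sefate
Neden 'efade' matches the inherited outcome exactly, so it is an inherited cognate, not a loan.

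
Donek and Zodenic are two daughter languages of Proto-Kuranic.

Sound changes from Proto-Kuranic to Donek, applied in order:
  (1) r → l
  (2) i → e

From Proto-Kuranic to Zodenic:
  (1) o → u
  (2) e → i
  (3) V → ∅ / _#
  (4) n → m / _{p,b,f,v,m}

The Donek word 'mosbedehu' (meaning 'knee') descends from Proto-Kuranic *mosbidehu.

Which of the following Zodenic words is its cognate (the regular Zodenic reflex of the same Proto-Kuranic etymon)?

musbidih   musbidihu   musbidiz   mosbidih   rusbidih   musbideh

Zodenic: *mosbidehu > musbidehu > musbidihu > musbidih  (by vowel merger, vowel merger, apocope)
The other candidates each miss or misapply at least one Zodenic change.

musbidih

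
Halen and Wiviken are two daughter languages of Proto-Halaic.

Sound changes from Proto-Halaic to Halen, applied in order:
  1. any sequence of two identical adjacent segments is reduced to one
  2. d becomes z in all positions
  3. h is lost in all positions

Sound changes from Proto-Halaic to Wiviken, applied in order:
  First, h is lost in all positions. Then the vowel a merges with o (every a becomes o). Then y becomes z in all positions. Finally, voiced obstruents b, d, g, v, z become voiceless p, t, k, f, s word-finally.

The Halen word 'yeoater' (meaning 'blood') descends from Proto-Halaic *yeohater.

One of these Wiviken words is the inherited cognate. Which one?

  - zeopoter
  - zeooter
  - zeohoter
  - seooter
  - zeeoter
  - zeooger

Wiviken: *yeohater
  yeohater → yeoater   [h-loss]
  yeoater → yeooter   [vowel merger]
  yeooter → zeooter   [unconditioned shift]
  zeooter (rule 4 does not apply)
  giving Wiviken zeooter.
The other candidates each miss or misapply at least one Wiviken change.

zeooter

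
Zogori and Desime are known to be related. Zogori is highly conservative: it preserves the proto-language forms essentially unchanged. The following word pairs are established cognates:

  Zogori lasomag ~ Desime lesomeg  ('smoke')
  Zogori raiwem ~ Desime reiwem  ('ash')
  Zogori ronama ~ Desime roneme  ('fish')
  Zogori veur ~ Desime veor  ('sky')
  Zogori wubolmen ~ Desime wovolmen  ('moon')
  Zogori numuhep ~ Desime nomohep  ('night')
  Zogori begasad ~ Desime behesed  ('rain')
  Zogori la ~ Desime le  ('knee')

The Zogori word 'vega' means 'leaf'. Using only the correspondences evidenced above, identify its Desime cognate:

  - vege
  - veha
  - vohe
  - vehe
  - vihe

begasad ~ behesed — Zogori g corresponds to Desime h between vowels (before a back vowel).
ronama ~ roneme, la ~ le — Zogori a corresponds to Desime e word-finally.
Applying these to Zogori 'vega':
  vega → veha   (g→h between vowels (before a back vowel))
  veha → vehe   (a→e word-finally)
So the Desime cognate is 'vehe'.

vehe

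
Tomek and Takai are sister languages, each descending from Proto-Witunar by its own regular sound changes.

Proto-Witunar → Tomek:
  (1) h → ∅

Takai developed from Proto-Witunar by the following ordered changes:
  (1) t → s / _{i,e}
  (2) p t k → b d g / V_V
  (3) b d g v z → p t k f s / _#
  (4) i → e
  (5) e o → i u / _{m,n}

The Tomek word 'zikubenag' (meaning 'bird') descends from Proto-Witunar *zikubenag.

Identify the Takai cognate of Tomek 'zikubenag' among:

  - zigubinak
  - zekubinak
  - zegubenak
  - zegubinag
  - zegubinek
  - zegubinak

zegubinak

Takai: *zikubenag
  zikubenag (rule 1 does not apply)
  zikubenag → zigubenag   [intervocalic voicing]
  zigubenag → zigubenak   [final devoicing]
  zigubenak → zegubenak   [vowel merger]
  zegubenak → zegubinak   [pre-nasal raising]
  giving Takai zegubinak.
Among the options, 'zegubinak' alone shows every Takai change applied in order.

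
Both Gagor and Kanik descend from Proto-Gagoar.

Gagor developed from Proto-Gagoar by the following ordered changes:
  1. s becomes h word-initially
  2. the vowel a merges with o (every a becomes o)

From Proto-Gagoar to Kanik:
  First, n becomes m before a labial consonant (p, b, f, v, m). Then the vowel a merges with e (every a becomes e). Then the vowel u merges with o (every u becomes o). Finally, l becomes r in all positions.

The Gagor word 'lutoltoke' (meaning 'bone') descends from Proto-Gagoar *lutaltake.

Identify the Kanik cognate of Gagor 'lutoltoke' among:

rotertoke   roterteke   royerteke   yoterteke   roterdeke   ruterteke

Kanik: *lutaltake
  lutaltake (rule 1 does not apply)
  lutaltake → lutelteke   [vowel merger]
  lutelteke → lotelteke   [vowel merger]
  lotelteke → roterteke   [unconditioned shift]
  giving Kanik roterteke.
The other candidates each miss or misapply at least one Kanik change.

roterteke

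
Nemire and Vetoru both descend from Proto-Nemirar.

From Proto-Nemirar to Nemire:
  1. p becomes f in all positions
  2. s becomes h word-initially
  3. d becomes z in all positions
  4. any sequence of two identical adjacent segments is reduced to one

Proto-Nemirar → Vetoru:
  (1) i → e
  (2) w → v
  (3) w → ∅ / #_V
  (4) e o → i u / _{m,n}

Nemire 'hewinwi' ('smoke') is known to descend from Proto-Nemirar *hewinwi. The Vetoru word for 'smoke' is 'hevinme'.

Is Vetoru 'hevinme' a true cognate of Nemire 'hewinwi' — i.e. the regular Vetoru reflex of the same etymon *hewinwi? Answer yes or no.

Derive the expected Vetoru reflex of *hewinwi:
Vetoru: *hewinwi > hewenwe > hevenve > hevinve  (by vowel merger, unconditioned shift, pre-nasal raising)
The regular Vetoru reflex would be 'hevinve', but the attested form is 'hevinme'. The correspondence is irregular, so they are not cognates (the Vetoru form has a different source).

no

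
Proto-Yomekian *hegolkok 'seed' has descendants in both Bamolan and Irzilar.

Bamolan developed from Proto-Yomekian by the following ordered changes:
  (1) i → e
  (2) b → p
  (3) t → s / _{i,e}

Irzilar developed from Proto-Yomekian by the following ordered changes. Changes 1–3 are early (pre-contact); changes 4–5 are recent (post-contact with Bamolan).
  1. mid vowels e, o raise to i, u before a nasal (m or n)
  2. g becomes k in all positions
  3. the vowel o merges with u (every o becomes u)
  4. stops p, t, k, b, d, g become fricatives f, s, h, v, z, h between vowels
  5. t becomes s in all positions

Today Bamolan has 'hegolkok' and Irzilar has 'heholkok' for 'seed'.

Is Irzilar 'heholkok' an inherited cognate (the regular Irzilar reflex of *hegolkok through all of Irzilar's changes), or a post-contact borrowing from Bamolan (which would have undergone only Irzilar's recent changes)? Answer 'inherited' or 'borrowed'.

borrowed

If inherited, *hegolkok would pass through all of Irzilar's changes:
Irzilar: *hegolkok > hekolkok > hekulkuk > hehulkuk  (by unconditioned shift, vowel merger, intervocalic lenition)
If borrowed from Bamolan 'hegolkok' after the early changes, it would undergo only the recent ones:
  rule 4 (intervocalic lenition): hegolkok → heholkok
  rule 5 (unconditioned shift): no change (heholkok)
  ⇒ as a loan: heholkok
Irzilar 'heholkok' matches the loan outcome 'heholkok', not the inherited 'hehulkuk' — it skipped the early Irzilar changes, so it was borrowed from Bamolan.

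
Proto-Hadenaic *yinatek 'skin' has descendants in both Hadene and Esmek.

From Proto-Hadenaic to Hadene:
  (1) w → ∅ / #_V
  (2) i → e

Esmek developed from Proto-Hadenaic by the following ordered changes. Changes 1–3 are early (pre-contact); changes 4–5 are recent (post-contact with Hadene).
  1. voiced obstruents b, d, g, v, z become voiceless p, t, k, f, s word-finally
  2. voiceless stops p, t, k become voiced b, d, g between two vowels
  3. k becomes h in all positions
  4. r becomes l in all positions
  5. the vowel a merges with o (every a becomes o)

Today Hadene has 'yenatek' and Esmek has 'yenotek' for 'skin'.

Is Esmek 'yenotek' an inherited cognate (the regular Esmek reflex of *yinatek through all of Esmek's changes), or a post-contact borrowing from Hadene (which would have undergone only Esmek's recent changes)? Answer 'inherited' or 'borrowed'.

If inherited, *yinatek would pass through all of Esmek's changes:
Esmek: *yinatek > yinadek > yinadeh > yinodeh  (by intervocalic voicing, unconditioned shift, vowel merger)
If borrowed from Hadene 'yenatek' after the early changes, it would undergo only the recent ones:
  rule 4 (unconditioned shift): no change (yenatek)
  rule 5 (vowel merger): yenatek → yenotek
  ⇒ as a loan: yenotek
Esmek 'yenotek' matches the loan outcome 'yenotek', not the inherited 'yinodeh' — it skipped the early Esmek changes, so it was borrowed from Hadene.

borrowed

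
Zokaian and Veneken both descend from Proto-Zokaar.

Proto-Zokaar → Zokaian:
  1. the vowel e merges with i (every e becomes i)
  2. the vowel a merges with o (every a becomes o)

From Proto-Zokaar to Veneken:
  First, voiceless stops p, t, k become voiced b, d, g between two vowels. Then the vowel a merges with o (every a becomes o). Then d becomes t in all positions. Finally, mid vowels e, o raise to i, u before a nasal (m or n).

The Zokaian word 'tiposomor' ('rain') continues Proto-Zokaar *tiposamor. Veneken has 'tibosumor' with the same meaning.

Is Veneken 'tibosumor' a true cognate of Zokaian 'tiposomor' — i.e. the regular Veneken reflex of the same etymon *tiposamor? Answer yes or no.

Derive the expected Veneken reflex of *tiposamor:
Veneken: *tiposamor > tibosamor > tibosomor > tibosumor  (by intervocalic voicing, vowel merger, pre-nasal raising)
Veneken 'tibosumor' matches the regular reflex exactly, so the pair is cognate.

yes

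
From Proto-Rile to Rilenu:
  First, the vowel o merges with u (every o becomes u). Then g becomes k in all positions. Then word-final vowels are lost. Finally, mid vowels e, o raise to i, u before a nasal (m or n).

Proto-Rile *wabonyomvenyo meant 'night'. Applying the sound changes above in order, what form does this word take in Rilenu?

Rilenu: start from *wabonyomvenyo.
  rule 1 (vowel merger): wabonyomvenyo → wabunyumvenyu
  rule 2: no change — wabunyumvenyu
  rule 3 (apocope): wabunyumvenyu → wabunyumveny
  rule 4 (pre-nasal raising): wabunyumveny → wabunyumviny
  ⇒ Rilenu wabunyumviny

wabunyumviny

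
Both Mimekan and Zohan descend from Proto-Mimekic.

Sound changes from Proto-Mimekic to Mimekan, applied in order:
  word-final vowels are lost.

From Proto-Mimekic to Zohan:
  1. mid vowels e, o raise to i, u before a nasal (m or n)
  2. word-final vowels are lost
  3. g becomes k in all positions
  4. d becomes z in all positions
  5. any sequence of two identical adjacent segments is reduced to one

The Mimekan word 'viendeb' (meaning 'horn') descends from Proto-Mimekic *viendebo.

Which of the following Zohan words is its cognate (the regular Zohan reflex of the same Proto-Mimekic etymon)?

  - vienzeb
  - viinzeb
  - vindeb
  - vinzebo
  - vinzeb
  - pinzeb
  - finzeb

Zohan: *viendebo > viindebo > viindeb > viinzeb > vinzeb  (by pre-nasal raising, apocope, unconditioned shift, degemination)

vinzeb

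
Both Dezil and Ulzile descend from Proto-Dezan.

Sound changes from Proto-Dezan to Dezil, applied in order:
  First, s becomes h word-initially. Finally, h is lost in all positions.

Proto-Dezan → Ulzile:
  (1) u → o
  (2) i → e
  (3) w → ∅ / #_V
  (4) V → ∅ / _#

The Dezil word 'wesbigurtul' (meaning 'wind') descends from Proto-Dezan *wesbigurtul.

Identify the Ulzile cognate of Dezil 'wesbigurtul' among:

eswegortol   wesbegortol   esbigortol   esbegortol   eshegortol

esbegortol

Ulzile: start from *wesbigurtul.
  rule 1 (vowel merger): wesbigurtul → wesbigortol
  rule 2 (vowel merger): wesbigortol → wesbegortol
  rule 3 (glide loss): wesbegortol → esbegortol
  rule 4: no change — esbegortol
  ⇒ Ulzile esbegortol
The other candidates each miss or misapply at least one Ulzile change.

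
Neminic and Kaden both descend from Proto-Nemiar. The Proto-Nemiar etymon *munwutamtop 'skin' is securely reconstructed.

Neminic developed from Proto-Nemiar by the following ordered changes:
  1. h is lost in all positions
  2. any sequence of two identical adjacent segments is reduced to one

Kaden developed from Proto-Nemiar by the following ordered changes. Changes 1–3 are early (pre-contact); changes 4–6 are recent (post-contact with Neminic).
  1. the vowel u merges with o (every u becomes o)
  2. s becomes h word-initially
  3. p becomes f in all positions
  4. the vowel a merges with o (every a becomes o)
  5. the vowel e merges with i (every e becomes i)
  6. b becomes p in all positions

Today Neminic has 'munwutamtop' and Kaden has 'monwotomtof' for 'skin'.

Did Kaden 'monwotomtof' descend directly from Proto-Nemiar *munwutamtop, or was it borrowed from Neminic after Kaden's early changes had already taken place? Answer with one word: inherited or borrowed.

If inherited, *munwutamtop would pass through all of Kaden's changes:
Kaden: start from *munwutamtop.
  rule 1 (vowel merger): munwutamtop → monwotamtop
  rule 2: no change — monwotamtop
  rule 3 (unconditioned shift): monwotamtop → monwotamtof
  rule 4 (vowel merger): monwotamtof → monwotomtof
  rule 5: no change — monwotomtof
  rule 6: no change — monwotomtof
  ⇒ Kaden monwotomtof
If borrowed from Neminic 'munwutamtop' after the early changes, it would undergo only the recent ones:
  rule 4 (vowel merger): munwutamtop → munwutomtop
  rule 5 (vowel merger): no change (munwutomtop)
  rule 6 (unconditioned shift): no change (munwutomtop)
  ⇒ as a loan: munwutomtop
Kaden 'monwotomtof' matches the inherited outcome exactly, so it is an inherited cognate, not a loan.

inherited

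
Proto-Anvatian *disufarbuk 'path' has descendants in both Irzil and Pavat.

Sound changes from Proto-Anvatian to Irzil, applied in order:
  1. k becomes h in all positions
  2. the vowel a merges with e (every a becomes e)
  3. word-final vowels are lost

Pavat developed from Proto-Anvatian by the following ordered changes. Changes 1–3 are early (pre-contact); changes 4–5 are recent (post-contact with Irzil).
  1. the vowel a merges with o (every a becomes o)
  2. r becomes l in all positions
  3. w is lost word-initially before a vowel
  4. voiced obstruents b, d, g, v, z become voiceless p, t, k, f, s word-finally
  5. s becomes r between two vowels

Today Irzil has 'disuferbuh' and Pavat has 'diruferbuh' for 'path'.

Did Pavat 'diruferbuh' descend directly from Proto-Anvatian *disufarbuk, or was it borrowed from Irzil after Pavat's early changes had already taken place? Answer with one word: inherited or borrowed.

If inherited, *disufarbuk would pass through all of Pavat's changes:
Pavat: start from *disufarbuk.
  rule 1 (vowel merger): disufarbuk → disuforbuk
  rule 2 (unconditioned shift): disuforbuk → disufolbuk
  rule 3: no change — disufolbuk
  rule 4: no change — disufolbuk
  rule 5 (rhotacism): disufolbuk → dirufolbuk
  ⇒ Pavat dirufolbuk
If borrowed from Irzil 'disuferbuh' after the early changes, it would undergo only the recent ones:
  rule 4 (final devoicing): no change (disuferbuh)
  rule 5 (rhotacism): disuferbuh → diruferbuh
  ⇒ as a loan: diruferbuh
Pavat 'diruferbuh' matches the loan outcome 'diruferbuh', not the inherited 'dirufolbuk' — it skipped the early Pavat changes, so it was borrowed from Irzil.

borrowed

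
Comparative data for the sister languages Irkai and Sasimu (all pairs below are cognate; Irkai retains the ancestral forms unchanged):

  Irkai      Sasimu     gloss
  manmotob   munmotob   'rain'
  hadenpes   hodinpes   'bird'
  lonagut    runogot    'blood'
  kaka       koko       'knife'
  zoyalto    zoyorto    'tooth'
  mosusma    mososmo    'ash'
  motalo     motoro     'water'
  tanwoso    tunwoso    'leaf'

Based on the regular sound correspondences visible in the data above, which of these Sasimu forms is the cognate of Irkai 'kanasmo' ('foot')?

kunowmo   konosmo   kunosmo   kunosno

manmotob ~ munmotob, tanwoso ~ tunwoso — Irkai a corresponds to Sasimu u after a consonant, before a nasal.
hadenpes ~ hodinpes, lonagut ~ runogot — Irkai a corresponds to Sasimu o after a consonant, before a consonant other than r, m, n, p, b, f, v.
Applying these to Irkai 'kanasmo':
  kanasmo → kunasmo   (a→u after a consonant, before a nasal)
  kunasmo → kunosmo   (a→o after a consonant, before a consonant other than r, m, n, p, b, f, v)
So the Sasimu cognate is 'kunosmo'.

kunosmo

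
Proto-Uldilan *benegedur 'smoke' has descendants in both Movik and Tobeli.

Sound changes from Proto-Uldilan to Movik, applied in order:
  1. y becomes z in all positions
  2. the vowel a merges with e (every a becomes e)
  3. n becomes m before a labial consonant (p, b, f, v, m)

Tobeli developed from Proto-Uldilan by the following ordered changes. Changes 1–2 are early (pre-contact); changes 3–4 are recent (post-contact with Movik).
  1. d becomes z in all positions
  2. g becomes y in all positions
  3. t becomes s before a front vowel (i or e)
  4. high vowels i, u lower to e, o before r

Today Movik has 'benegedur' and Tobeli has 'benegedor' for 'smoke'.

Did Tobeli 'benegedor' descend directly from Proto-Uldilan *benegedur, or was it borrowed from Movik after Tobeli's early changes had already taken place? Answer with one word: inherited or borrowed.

If inherited, *benegedur would pass through all of Tobeli's changes:
Tobeli: start from *benegedur.
  rule 1 (unconditioned shift): benegedur → benegezur
  rule 2 (unconditioned shift): benegezur → beneyezur
  rule 3: no change — beneyezur
  rule 4 (pre-rhotic lowering): beneyezur → beneyezor
  ⇒ Tobeli beneyezor
If borrowed from Movik 'benegedur' after the early changes, it would undergo only the recent ones:
  rule 3 (palatalisation): no change (benegedur)
  rule 4 (pre-rhotic lowering): benegedur → benegedor
  ⇒ as a loan: benegedor
Tobeli 'benegedor' matches the loan outcome 'benegedor', not the inherited 'beneyezor' — it skipped the early Tobeli changes, so it was borrowed from Movik.

borrowed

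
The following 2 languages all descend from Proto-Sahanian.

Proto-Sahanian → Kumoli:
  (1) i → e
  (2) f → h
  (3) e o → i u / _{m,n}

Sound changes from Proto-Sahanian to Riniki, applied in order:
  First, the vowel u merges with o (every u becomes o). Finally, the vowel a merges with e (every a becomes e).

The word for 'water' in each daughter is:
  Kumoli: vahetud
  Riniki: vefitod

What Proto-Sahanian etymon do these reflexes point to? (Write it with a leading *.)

*vafitud

Position 4: Kumoli has e, Riniki has i. Riniki preserves i here (none of its changes turn any other segment into i), so the proto-segment is *i.
Position 6: Kumoli has u, Riniki has o. Taking the neighbouring segments as reconstructed: Kumoli u can only go back to *u; Riniki o could go back to *o or *u — the one source consistent with every daughter is *u.
Position 2: Kumoli has a, Riniki has e. Kumoli preserves a here (none of its changes turn any other segment into a), so the proto-segment is *a.
This points to *vafitud. Verify forward in each daughter:
Kumoli: *vafitud
  vafitud → vafetud   [vowel merger]
  vafetud → vahetud   [unconditioned shift]
  vahetud (rule 3 does not apply)
  giving Kumoli vahetud.
Riniki: start from *vafitud.
  rule 1 (vowel merger): vafitud → vafitod
  rule 2 (vowel merger): vafitod → vefitod
  ⇒ Riniki vefitod
*vafitud is the unique common source.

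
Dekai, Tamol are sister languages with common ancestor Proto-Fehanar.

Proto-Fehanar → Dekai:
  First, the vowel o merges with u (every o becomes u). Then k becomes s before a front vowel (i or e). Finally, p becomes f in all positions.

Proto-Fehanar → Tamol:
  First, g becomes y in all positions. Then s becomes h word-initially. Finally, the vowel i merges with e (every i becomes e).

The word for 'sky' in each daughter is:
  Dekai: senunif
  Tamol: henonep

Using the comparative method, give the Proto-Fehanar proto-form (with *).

*senonip

Position 7: Dekai has f, Tamol has p. Tamol preserves p here (none of its changes turn any other segment into p), so the proto-segment is *p.
Position 1: Dekai has s, Tamol has h. Taking the neighbouring segments as reconstructed: Dekai s could go back to *k or *s; Tamol h could go back to *s or *h — the one source consistent with every daughter is *s.
Continuing position by position gives *senonip; check it forward:
Dekai: *senonip > senunip > senunif  (by vowel merger, unconditioned shift)
Tamol: *senonip > henonip > henonep  (by debuccalisation, vowel merger)
No other proto-form is consistent with every reflex, so the reconstruction is *senonip.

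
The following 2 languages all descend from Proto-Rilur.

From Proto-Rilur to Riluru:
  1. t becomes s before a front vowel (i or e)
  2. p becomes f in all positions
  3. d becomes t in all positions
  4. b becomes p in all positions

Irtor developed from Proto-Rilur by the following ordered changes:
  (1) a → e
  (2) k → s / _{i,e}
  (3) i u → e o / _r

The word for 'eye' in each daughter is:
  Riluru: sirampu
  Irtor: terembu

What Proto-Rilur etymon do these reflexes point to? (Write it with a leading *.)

Position 6: Riluru has p, Irtor has b. Irtor preserves b here (none of its changes turn any other segment into b), so the proto-segment is *b.
Position 1: Riluru has s, Irtor has t. Irtor preserves t here (none of its changes turn any other segment into t), so the proto-segment is *t.
Position 4: Riluru has a, Irtor has e. Riluru preserves a here (none of its changes turn any other segment into a), so the proto-segment is *a.
This points to *tirambu. Verify forward in each daughter:
Riluru: *tirambu
  tirambu → sirambu   [palatalisation]
  sirambu (rule 2 does not apply)
  sirambu (rule 3 does not apply)
  sirambu → sirampu   [unconditioned shift]
  giving Riluru sirampu.
Irtor: *tirambu
  tirambu → tirembu   [vowel merger]
  tirembu (rule 2 does not apply)
  tirembu → terembu   [pre-rhotic lowering]
  giving Irtor terembu.
No other proto-form is consistent with every reflex, so the reconstruction is *tirambu.

*tirambu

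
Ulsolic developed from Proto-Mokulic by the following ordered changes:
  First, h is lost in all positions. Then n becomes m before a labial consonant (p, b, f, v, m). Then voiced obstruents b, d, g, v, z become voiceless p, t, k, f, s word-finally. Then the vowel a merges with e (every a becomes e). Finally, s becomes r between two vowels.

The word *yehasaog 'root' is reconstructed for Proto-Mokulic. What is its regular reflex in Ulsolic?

yeereok

Ulsolic: *yehasaog
  yehasaog → yeasaog   [h-loss]
  yeasaog (rule 2 does not apply)
  yeasaog → yeasaok   [final devoicing]
  yeasaok → yeeseok   [vowel merger]
  yeeseok → yeereok   [rhotacism]
  giving Ulsolic yeereok.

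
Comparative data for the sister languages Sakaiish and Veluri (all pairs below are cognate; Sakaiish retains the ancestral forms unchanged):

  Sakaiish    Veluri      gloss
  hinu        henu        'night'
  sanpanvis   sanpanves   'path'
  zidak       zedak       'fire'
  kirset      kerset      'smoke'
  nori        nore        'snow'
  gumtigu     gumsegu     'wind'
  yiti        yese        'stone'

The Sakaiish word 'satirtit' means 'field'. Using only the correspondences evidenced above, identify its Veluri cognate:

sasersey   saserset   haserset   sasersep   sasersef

yiti ~ yese — Sakaiish t corresponds to Veluri s between vowels (before a front vowel).
kirset ~ kerset — Sakaiish i corresponds to Veluri e after a consonant, before r.
gumtigu ~ gumsegu — Sakaiish t corresponds to Veluri s after a consonant, before a front vowel.
sanpanvis ~ sanpanves, zidak ~ zedak — Sakaiish i corresponds to Veluri e after a consonant, before a consonant other than r, m, n, p, b, f, v.
Applying these to Sakaiish 'satirtit':
  satirtit → sasirtit   (t→s between vowels (before a front vowel))
  sasirtit → sasertit   (i→e after a consonant, before r)
  sasertit → sasersit   (t→s after a consonant, before a front vowel)
  sasersit → saserset   (i→e after a consonant, before a consonant other than r, m, n, p, b, f, v)
So the Veluri cognate is 'saserset'.

saserset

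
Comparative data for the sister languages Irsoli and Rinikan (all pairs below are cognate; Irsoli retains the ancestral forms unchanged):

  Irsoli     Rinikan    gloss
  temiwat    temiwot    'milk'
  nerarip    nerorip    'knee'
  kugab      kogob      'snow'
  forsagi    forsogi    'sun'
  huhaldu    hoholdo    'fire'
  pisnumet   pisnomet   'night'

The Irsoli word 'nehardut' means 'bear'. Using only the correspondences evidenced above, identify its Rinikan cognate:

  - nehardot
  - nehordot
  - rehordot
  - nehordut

nehordot

nerarip ~ nerorip — Irsoli a corresponds to Rinikan o after a consonant, before r.
kugab ~ kogob, huhaldu ~ hoholdo — Irsoli u corresponds to Rinikan o after a consonant, before a consonant other than r, m, n, p, b, f, v.
Applying these to Irsoli 'nehardut':
  nehardut → nehordut   (a→o after a consonant, before r)
  nehordut → nehordot   (u→o after a consonant, before a consonant other than r, m, n, p, b, f, v)
So the Rinikan cognate is 'nehordot'.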